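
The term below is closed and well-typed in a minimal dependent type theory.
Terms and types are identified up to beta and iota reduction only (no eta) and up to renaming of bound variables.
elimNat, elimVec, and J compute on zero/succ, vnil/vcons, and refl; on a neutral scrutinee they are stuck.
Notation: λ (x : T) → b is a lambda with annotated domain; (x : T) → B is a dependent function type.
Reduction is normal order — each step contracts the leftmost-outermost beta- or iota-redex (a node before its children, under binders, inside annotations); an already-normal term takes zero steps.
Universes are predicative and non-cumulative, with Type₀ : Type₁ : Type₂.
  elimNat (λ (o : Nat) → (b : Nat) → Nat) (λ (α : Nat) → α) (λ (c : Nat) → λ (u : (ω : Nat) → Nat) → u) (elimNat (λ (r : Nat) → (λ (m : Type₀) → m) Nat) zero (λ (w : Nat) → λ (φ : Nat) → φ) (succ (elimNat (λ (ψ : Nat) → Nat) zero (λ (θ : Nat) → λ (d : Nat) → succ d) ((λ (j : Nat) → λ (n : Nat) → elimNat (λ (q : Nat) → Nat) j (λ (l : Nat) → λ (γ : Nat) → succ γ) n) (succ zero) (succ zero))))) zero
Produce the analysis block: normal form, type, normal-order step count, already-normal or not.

resulting normal form:
  zero
inferred type:
  Nat
steps to reach normal form (normal order): 26
started in normal form: no
first redex: an elimNat iota-redex


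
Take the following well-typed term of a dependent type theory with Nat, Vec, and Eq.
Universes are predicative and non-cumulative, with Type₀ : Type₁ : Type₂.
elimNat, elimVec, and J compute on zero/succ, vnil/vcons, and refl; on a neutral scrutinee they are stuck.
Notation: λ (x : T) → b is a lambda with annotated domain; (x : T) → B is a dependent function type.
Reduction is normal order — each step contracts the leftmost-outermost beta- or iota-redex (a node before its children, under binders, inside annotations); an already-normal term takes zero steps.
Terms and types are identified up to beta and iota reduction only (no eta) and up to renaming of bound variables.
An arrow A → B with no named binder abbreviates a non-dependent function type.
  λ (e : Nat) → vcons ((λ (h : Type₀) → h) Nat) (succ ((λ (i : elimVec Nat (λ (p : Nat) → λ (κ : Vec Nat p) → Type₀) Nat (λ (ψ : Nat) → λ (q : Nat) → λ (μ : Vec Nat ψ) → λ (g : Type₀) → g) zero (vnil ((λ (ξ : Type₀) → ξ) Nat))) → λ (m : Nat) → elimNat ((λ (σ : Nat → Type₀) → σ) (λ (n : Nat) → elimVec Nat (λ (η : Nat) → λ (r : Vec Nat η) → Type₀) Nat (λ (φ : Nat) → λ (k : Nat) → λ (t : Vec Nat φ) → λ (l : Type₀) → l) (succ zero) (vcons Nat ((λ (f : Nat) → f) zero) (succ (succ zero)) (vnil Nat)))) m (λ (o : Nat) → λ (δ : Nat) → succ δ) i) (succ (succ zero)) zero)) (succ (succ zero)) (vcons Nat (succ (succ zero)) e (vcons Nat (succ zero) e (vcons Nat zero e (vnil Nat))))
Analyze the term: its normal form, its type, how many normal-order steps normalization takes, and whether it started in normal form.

normal form:
  λ (e : Nat) → vcons Nat (succ (succ (succ zero))) (succ (succ zero)) (vcons Nat (succ (succ zero)) e (vcons Nat (succ zero) e (vcons Nat zero e (vnil Nat))))
the term's type:
  Nat → Vec Nat (succ (succ (succ (succ zero))))
steps to reach normal form (normal order): 10
already normal: no
first contracted redex: a beta-redex


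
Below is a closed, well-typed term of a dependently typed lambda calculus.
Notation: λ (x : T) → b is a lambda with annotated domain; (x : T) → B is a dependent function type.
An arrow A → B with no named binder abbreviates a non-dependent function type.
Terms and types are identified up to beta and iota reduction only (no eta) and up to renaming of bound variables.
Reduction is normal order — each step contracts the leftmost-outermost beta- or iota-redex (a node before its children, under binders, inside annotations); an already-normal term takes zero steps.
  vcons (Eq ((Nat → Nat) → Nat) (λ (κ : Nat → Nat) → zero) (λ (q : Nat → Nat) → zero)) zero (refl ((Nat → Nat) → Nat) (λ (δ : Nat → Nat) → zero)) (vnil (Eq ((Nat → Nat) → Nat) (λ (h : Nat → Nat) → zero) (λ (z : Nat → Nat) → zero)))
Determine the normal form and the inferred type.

resulting normal form:
  vcons (Eq ((Nat → Nat) → Nat) (λ (κ : Nat → Nat) → zero) (λ (q : Nat → Nat) → zero)) zero (refl ((Nat → Nat) → Nat) (λ (δ : Nat → Nat) → zero)) (vnil (Eq ((Nat → Nat) → Nat) (λ (h : Nat → Nat) → zero) (λ (z : Nat → Nat) → zero)))
the term's type:
  Vec (Eq ((Nat → Nat) → Nat) (λ (κ : Nat → Nat) → zero) (λ (q : Nat → Nat) → zero)) (succ zero)
observation: the term is already in normal form.


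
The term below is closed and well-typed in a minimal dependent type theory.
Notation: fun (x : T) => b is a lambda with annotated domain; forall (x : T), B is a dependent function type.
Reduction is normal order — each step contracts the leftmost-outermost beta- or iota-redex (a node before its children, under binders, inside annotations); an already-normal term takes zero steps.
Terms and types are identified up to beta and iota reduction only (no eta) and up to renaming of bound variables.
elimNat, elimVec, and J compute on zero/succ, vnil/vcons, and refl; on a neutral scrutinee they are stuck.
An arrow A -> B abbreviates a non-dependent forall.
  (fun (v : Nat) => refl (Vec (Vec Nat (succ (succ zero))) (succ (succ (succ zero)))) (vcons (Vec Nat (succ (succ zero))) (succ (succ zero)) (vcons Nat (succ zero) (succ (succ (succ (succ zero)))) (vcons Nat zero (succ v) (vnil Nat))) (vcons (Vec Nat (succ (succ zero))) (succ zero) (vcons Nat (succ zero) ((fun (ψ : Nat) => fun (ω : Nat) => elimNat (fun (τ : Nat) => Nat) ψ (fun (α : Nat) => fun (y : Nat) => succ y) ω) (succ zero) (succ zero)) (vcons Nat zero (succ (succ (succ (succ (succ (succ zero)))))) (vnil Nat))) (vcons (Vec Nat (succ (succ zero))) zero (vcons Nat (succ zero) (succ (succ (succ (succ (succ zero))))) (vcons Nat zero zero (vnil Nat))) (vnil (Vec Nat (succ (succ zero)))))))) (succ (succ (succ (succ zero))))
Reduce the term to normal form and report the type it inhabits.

resulting normal form:
  refl (Vec (Vec Nat (succ (succ zero))) (succ (succ (succ zero)))) (vcons (Vec Nat (succ (succ zero))) (succ (succ zero)) (vcons Nat (succ zero) (succ (succ (succ (succ zero)))) (vcons Nat zero (succ (succ (succ (succ (succ zero))))) (vnil Nat))) (vcons (Vec Nat (succ (succ zero))) (succ zero) (vcons Nat (succ zero) (succ (succ zero)) (vcons Nat zero (succ (succ (succ (succ (succ (succ zero)))))) (vnil Nat))) (vcons (Vec Nat (succ (succ zero))) zero (vcons Nat (succ zero) (succ (succ (succ (succ (succ zero))))) (vcons Nat zero zero (vnil Nat))) (vnil (Vec Nat (succ (succ zero)))))))
type:
  Eq (Vec (Vec Nat (succ (succ zero))) (succ (succ (succ zero)))) (vcons (Vec Nat (succ (succ zero))) (succ (succ zero)) (vcons Nat (succ zero) (succ (succ (succ (succ zero)))) (vcons Nat zero (succ (succ (succ (succ (succ zero))))) (vnil Nat))) (vcons (Vec Nat (succ (succ zero))) (succ zero) (vcons Nat (succ zero) (succ (succ zero)) (vcons Nat zero (succ (succ (succ (succ (succ (succ zero)))))) (vnil Nat))) (vcons (Vec Nat (succ (succ zero))) zero (vcons Nat (succ zero) (succ (succ (succ (succ (succ zero))))) (vcons Nat zero zero (vnil Nat))) (vnil (Vec Nat (succ (succ zero))))))) (vcons (Vec Nat (succ (succ zero))) (succ (succ zero)) (vcons Nat (succ zero) (succ (succ (succ (succ zero)))) (vcons Nat zero (succ (succ (succ (succ (succ zero))))) (vnil Nat))) (vcons (Vec Nat (succ (succ zero))) (succ zero) (vcons Nat (succ zero) (succ (succ zero)) (vcons Nat zero (succ (succ (succ (succ (succ (succ zero)))))) (vnil Nat))) (vcons (Vec Nat (succ (succ zero))) zero (vcons Nat (succ zero) (succ (succ (succ (succ (succ zero))))) (vcons Nat zero zero (vnil Nat))) (vnil (Vec Nat (succ (succ zero)))))))
observation: the term reaches its normal form after 7 normal-order steps.


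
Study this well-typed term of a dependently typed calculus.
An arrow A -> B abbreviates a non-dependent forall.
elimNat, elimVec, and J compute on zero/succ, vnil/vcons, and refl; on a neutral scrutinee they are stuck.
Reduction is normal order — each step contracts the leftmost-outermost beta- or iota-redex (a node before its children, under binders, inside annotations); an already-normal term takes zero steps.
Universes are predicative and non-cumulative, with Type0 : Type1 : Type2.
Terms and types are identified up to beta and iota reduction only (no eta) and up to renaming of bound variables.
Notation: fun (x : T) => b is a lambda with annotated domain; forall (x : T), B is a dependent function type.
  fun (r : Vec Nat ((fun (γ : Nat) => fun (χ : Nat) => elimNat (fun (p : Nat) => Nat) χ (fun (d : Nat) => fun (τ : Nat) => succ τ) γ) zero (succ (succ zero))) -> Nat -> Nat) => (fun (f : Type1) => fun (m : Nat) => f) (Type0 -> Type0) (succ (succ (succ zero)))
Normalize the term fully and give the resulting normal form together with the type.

normal form:
  fun (r : Vec Nat (succ (succ zero)) -> Nat -> Nat) => Type0 -> Type0
the term's type:
  (Vec Nat (succ (succ zero)) -> Nat -> Nat) -> Type1
observation: the first redex contracted is a beta-redex; the normal form is reached in 5 normal-order steps.


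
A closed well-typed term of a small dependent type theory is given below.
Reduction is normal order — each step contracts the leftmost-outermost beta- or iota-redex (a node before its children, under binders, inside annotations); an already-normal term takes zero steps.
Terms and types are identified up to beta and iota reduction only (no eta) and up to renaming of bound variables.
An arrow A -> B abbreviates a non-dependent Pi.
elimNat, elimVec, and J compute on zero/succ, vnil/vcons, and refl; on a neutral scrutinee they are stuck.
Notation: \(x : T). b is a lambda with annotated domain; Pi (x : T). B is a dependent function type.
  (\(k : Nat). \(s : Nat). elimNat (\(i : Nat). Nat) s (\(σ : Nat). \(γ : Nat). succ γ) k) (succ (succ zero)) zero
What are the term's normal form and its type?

resulting normal form:
  succ (succ zero)
type:
  Nat


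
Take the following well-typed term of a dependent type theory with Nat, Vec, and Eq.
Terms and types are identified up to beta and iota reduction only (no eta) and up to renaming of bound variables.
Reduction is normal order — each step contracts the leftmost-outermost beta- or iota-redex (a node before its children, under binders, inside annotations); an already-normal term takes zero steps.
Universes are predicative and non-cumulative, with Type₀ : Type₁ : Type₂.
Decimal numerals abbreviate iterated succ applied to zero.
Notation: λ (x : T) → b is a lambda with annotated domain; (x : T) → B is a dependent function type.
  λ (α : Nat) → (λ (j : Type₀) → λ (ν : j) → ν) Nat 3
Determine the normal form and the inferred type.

reduced normal form:
  λ (α : Nat) → 3
inferred type:
  (α : Nat) → Nat


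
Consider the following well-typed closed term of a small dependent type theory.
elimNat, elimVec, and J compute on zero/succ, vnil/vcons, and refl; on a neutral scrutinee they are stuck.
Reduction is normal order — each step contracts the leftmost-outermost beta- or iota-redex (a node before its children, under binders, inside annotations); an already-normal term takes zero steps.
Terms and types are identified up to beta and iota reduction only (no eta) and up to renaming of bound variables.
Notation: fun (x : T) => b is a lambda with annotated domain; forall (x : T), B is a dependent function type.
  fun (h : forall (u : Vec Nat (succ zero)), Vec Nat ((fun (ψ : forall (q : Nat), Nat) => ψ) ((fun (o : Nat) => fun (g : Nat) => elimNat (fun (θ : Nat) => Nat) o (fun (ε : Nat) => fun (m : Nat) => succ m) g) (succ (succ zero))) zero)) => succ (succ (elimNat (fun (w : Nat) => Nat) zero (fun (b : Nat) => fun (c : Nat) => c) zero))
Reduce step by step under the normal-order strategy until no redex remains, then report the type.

normal-order reduction sequence:
  fun (h : forall (u : Vec Nat (succ zero)), Vec Nat ((fun (ψ : forall (q : Nat), Nat) => ψ) ((fun (o : Nat) => fun (g : Nat) => elimNat (fun (θ : Nat) => Nat) o (fun (ε : Nat) => fun (m : Nat) => succ m) g) (succ (succ zero))) zero)) => succ (succ (elimNat (fun (w : Nat) => Nat) zero (fun (b : Nat) => fun (c : Nat) => c) zero))
  ~> fun (h : forall (u : Vec Nat (succ zero)), Vec Nat ((fun (ψ : Nat) => fun (q : Nat) => elimNat (fun (o : Nat) => Nat) ψ (fun (g : Nat) => fun (θ : Nat) => succ θ) q) (succ (succ zero)) zero)) => succ (succ (elimNat (fun (ε : Nat) => Nat) zero (fun (m : Nat) => fun (w : Nat) => w) zero))
  ~> fun (h : forall (u : Vec Nat (succ zero)), Vec Nat ((fun (ψ : Nat) => elimNat (fun (q : Nat) => Nat) (succ (succ zero)) (fun (o : Nat) => fun (g : Nat) => succ g) ψ) zero)) => succ (succ (elimNat (fun (θ : Nat) => Nat) zero (fun (ε : Nat) => fun (m : Nat) => m) zero))
  ~> fun (h : forall (u : Vec Nat (succ zero)), Vec Nat (elimNat (fun (ψ : Nat) => Nat) (succ (succ zero)) (fun (q : Nat) => fun (o : Nat) => succ o) zero)) => succ (succ (elimNat (fun (g : Nat) => Nat) zero (fun (θ : Nat) => fun (ε : Nat) => ε) zero))
  ~> fun (h : forall (u : Vec Nat (succ zero)), Vec Nat (succ (succ zero))) => succ (succ (elimNat (fun (ψ : Nat) => Nat) zero (fun (q : Nat) => fun (o : Nat) => o) zero))
  ~> fun (h : forall (u : Vec Nat (succ zero)), Vec Nat (succ (succ zero))) => succ (succ zero)
the term's type:
  forall (h : forall (u : Vec Nat (succ zero)), Vec Nat (succ (succ zero))), Nat


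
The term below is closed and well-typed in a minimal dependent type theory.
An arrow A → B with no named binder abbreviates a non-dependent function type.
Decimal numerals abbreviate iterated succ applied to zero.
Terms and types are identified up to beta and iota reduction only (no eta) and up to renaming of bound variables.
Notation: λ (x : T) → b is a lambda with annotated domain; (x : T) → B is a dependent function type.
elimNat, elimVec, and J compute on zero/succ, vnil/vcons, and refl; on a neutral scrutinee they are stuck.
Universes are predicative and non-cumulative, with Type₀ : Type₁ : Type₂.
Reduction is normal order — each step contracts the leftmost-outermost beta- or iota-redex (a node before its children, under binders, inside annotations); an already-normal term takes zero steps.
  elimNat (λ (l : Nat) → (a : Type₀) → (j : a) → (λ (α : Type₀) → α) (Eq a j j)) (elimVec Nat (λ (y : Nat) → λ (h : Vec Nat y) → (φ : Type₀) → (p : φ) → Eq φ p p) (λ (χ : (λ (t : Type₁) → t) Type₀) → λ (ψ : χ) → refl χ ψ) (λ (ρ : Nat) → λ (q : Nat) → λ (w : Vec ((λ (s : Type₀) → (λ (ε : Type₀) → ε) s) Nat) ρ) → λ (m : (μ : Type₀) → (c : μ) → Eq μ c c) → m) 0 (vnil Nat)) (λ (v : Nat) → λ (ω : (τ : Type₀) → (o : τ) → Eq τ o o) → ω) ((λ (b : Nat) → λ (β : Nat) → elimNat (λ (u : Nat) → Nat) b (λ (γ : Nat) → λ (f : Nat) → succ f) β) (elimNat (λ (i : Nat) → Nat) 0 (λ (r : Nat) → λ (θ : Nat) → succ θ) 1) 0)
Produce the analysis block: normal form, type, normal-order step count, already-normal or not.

reduced normal form:
  λ (l : Type₀) → λ (a : l) → refl l a
inferred type:
  (l : Type₀) → (a : l) → Eq l a a
steps to reach normal form (normal order): 14
already normal: no
first contracted redex: a beta-redex


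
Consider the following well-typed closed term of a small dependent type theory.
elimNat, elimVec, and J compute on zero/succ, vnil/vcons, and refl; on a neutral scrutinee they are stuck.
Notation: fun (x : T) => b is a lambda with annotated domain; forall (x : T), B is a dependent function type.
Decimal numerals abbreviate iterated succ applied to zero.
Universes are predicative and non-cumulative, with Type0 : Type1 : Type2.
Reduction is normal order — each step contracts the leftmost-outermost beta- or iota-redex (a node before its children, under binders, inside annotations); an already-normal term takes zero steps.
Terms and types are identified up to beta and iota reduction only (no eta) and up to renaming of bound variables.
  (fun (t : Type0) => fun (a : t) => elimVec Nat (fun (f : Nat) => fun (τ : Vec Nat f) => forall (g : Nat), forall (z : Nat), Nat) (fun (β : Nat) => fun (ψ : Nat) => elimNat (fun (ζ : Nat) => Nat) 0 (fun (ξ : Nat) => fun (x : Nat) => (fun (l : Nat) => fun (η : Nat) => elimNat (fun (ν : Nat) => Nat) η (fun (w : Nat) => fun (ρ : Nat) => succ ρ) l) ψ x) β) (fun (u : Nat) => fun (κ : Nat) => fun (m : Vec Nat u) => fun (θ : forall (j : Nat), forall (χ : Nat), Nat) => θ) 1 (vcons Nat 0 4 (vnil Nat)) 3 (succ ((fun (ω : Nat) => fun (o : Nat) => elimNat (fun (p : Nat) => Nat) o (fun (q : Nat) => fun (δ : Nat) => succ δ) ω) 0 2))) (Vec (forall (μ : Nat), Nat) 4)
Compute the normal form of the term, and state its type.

reduced normal form:
  fun (t : Vec (forall (a : Nat), Nat) 4) => 9
inferred type:
  forall (t : Vec (forall (a : Nat), Nat) 4), Nat
observation: 64 normal-order steps separate the term from its normal form.


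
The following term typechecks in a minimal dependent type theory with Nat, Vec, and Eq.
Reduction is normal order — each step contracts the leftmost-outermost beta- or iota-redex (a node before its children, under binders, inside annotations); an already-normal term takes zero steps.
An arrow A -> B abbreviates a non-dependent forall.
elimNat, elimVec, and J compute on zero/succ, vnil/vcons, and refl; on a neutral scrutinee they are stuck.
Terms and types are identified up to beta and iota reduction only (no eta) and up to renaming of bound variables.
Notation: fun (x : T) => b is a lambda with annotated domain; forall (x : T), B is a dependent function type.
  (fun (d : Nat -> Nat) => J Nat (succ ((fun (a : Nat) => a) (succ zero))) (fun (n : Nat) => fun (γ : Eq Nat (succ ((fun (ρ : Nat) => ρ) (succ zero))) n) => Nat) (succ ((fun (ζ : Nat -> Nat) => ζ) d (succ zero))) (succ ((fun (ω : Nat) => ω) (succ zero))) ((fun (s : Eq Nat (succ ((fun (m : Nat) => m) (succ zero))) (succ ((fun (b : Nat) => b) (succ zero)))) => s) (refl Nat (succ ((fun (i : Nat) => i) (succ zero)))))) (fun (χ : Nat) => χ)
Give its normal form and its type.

reduced normal form:
  succ (succ zero)
inferred type:
  Nat


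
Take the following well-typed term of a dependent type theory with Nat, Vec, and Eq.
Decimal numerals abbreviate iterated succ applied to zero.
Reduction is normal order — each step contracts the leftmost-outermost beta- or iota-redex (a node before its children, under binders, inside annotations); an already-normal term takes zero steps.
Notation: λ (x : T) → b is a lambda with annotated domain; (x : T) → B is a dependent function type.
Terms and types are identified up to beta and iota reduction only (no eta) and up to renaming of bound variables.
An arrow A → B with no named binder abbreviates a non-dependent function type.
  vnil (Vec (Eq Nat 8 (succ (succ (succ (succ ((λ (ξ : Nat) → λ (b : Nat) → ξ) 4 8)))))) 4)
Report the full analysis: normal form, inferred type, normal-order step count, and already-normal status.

reduced normal form:
  vnil (Vec (Eq Nat 8 8) 4)
the term's type:
  Vec (Vec (Eq Nat 8 8) 4) 0
normal-order step count: 2
term was already normal: no
first contracted redex: a beta-redex


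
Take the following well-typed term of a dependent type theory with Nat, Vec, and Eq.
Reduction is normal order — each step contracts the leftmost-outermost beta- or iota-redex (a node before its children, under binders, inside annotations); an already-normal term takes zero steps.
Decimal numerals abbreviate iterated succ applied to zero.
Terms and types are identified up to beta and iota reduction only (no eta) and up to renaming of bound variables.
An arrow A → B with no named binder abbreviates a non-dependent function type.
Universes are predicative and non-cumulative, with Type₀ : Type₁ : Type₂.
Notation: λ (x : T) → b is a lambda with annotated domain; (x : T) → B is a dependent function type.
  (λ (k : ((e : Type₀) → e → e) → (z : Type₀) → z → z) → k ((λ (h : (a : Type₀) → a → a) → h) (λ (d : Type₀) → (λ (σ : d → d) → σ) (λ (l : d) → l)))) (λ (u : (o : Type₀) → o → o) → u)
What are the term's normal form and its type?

normal form:
  λ (k : Type₀) → λ (e : k) → e
type:
  (k : Type₀) → k → k


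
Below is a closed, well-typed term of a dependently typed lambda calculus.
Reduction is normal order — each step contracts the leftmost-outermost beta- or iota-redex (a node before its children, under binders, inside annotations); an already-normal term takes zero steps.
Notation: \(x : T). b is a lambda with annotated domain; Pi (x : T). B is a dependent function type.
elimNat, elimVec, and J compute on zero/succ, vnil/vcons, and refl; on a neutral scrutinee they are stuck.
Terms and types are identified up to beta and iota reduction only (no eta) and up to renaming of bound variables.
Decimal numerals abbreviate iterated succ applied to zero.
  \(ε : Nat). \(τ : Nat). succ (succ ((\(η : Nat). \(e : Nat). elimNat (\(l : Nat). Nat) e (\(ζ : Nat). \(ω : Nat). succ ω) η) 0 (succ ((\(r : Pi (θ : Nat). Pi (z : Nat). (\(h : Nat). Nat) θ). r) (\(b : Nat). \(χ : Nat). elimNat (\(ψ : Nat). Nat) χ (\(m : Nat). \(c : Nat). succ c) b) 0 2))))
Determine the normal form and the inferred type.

reduced normal form:
  \(ε : Nat). \(τ : Nat). 5
the term's type:
  Pi (ε : Nat). Pi (τ : Nat). Nat
observation: the term reaches its normal form after 7 normal-order steps.


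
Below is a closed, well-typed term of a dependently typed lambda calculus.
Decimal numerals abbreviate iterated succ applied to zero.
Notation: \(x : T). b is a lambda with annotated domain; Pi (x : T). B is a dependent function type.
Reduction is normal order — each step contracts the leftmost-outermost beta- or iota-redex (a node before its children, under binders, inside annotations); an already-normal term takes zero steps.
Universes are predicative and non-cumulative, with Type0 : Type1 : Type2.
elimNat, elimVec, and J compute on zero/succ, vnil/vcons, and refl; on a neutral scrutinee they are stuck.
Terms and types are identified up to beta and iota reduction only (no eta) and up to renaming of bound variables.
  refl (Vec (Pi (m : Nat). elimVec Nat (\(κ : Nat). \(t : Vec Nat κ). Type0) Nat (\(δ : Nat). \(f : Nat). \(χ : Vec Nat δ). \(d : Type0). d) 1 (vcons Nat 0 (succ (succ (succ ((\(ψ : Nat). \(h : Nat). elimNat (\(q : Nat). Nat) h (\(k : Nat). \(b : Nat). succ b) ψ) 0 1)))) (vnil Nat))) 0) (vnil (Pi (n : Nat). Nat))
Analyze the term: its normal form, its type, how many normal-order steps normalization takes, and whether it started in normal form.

normal form:
  refl (Vec (Pi (m : Nat). Nat) 0) (vnil (Pi (κ : Nat). Nat))
inferred type:
  Eq (Vec (Pi (m : Nat). Nat) 0) (vnil (Pi (κ : Nat). Nat)) (vnil (Pi (t : Nat). Nat))
normal-order step count: 6
already normal: no
first contracted redex: an elimVec iota-redex


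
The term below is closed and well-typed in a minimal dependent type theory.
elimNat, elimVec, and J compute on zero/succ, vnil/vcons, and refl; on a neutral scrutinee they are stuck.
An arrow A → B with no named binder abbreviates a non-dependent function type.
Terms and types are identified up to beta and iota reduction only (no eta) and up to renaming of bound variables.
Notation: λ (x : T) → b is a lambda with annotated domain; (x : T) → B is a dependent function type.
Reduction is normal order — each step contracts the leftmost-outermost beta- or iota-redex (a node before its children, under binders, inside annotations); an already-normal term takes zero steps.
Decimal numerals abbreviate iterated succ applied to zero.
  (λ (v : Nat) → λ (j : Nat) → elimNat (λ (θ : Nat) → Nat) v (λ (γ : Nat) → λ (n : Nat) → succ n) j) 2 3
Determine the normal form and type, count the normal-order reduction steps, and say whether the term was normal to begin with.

resulting normal form:
  5
the term's type:
  Nat
steps to reach normal form (normal order): 12
started in normal form: no
first redex: a beta-redex


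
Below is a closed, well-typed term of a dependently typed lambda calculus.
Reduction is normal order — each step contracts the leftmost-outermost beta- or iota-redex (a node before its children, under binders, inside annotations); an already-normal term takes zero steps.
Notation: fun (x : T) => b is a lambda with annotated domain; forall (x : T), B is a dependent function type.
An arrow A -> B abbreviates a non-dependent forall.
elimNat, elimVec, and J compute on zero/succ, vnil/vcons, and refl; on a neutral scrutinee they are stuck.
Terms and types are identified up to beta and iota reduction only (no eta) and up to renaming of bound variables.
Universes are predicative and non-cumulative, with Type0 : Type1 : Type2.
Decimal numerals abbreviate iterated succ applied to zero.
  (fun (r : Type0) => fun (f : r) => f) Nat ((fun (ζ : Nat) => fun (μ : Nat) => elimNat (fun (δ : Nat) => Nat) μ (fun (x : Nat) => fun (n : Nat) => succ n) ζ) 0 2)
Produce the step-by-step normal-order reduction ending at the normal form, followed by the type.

normal-order reduction:
  (fun (r : Type0) => fun (f : r) => f) Nat ((fun (ζ : Nat) => fun (μ : Nat) => elimNat (fun (δ : Nat) => Nat) μ (fun (x : Nat) => fun (n : Nat) => succ n) ζ) 0 2)
  ~> (fun (r : Nat) => r) ((fun (f : Nat) => fun (ζ : Nat) => elimNat (fun (μ : Nat) => Nat) ζ (fun (δ : Nat) => fun (x : Nat) => succ x) f) 0 2)
  ~> (fun (r : Nat) => fun (f : Nat) => elimNat (fun (ζ : Nat) => Nat) f (fun (μ : Nat) => fun (δ : Nat) => succ δ) r) 0 2
  ~> (fun (r : Nat) => elimNat (fun (f : Nat) => Nat) r (fun (ζ : Nat) => fun (μ : Nat) => succ μ) 0) 2
  ~> elimNat (fun (r : Nat) => Nat) 2 (fun (f : Nat) => fun (ζ : Nat) => succ ζ) 0
  ~> 2
inferred type:
  Nat


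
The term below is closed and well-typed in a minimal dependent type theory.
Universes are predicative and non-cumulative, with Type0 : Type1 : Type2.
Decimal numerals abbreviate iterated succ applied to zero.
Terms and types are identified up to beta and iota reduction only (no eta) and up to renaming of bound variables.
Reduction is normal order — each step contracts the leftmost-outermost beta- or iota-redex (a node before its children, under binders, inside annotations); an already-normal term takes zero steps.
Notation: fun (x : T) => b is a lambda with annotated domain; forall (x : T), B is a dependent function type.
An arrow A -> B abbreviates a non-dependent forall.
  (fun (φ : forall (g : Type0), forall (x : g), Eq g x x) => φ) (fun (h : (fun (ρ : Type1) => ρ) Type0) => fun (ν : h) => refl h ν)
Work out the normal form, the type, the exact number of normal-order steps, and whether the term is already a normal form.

reduced normal form:
  fun (φ : Type0) => fun (g : φ) => refl φ g
type:
  forall (φ : Type0), forall (g : φ), Eq φ g g
normal-order step count: 2
started in normal form: no
first contracted redex: a beta-redex


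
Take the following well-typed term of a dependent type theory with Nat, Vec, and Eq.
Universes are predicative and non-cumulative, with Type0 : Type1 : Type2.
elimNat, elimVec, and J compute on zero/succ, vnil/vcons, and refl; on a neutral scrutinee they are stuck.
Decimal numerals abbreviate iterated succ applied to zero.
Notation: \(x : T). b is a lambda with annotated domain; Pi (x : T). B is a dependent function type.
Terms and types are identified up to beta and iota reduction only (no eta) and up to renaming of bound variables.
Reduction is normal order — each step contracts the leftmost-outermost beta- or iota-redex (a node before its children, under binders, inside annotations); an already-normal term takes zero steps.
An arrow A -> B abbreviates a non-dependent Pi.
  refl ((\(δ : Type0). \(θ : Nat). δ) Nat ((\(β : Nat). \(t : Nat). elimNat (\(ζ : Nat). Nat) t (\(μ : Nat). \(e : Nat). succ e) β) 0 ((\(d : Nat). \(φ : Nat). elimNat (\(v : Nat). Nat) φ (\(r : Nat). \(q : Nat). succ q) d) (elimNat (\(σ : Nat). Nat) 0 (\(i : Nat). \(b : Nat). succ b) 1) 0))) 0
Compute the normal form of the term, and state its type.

resulting normal form:
  refl Nat 0
type:
  Eq Nat 0 0
observation: the leftmost-outermost redex is a beta-redex, and normalization takes 2 steps.


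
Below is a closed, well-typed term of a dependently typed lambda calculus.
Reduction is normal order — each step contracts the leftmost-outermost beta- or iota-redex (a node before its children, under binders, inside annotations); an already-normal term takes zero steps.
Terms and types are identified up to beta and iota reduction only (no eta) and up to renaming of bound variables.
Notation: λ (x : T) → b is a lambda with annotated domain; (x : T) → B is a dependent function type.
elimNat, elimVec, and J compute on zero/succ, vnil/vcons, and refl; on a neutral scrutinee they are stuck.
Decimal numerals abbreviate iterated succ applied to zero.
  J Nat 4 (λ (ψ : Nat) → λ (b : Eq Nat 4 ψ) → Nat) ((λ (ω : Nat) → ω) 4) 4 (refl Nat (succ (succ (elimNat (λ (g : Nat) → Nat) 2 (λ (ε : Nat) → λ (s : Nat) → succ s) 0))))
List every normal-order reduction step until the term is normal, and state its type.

reduction (normal order):
  J Nat 4 (λ (ψ : Nat) → λ (b : Eq Nat 4 ψ) → Nat) ((λ (ω : Nat) → ω) 4) 4 (refl Nat (succ (succ (elimNat (λ (g : Nat) → Nat) 2 (λ (ε : Nat) → λ (s : Nat) → succ s) 0))))
  ~> (λ (ψ : Nat) → ψ) 4
  ~> 4
type:
  Nat


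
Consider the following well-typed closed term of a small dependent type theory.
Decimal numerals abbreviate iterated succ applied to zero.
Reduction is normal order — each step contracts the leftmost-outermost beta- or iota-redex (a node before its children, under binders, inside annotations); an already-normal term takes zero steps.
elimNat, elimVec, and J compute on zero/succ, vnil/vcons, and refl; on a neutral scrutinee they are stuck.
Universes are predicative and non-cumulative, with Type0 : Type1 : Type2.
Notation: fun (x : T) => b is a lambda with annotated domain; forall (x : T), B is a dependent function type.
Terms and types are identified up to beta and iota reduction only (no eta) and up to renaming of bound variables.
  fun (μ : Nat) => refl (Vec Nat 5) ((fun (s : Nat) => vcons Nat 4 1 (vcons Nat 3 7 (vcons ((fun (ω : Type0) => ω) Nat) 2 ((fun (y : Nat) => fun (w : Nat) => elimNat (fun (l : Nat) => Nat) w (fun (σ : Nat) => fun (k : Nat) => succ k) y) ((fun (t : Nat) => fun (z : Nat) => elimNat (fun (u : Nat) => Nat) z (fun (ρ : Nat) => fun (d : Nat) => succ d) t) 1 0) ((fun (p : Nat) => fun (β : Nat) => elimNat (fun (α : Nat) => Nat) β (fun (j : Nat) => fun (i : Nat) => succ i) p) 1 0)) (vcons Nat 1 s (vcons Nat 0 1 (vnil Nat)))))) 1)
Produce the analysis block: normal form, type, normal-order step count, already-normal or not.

reduced normal form:
  fun (μ : Nat) => refl (Vec Nat 5) (vcons Nat 4 1 (vcons Nat 3 7 (vcons Nat 2 2 (vcons Nat 1 1 (vcons Nat 0 1 (vnil Nat))))))
inferred type:
  forall (μ : Nat), Eq (Vec Nat 5) (vcons Nat 4 1 (vcons Nat 3 7 (vcons Nat 2 2 (vcons Nat 1 1 (vcons Nat 0 1 (vnil Nat)))))) (vcons Nat 4 1 (vcons Nat 3 7 (vcons Nat 2 2 (vcons Nat 1 1 (vcons Nat 0 1 (vnil Nat))))))
normal-order step count: 20
term was already normal: no
first redex: a beta-redex


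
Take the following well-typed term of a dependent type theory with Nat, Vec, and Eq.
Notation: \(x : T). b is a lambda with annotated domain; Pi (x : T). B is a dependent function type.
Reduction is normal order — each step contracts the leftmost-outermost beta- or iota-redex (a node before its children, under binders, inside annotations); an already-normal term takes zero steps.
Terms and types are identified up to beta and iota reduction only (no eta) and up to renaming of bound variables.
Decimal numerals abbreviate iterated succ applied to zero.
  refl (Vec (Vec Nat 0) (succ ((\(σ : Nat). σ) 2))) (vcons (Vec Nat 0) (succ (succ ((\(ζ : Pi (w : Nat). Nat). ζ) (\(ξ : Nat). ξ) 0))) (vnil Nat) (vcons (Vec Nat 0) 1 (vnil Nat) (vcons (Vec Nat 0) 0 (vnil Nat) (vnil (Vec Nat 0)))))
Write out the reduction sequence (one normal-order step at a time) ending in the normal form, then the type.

normal-order reduction sequence:
  refl (Vec (Vec Nat 0) (succ ((\(σ : Nat). σ) 2))) (vcons (Vec Nat 0) (succ (succ ((\(ζ : Pi (w : Nat). Nat). ζ) (\(ξ : Nat). ξ) 0))) (vnil Nat) (vcons (Vec Nat 0) 1 (vnil Nat) (vcons (Vec Nat 0) 0 (vnil Nat) (vnil (Vec Nat 0)))))
  ~> refl (Vec (Vec Nat 0) 3) (vcons (Vec Nat 0) (succ (succ ((\(σ : Pi (ζ : Nat). Nat). σ) (\(w : Nat). w) 0))) (vnil Nat) (vcons (Vec Nat 0) 1 (vnil Nat) (vcons (Vec Nat 0) 0 (vnil Nat) (vnil (Vec Nat 0)))))
  ~> refl (Vec (Vec Nat 0) 3) (vcons (Vec Nat 0) (succ (succ ((\(σ : Nat). σ) 0))) (vnil Nat) (vcons (Vec Nat 0) 1 (vnil Nat) (vcons (Vec Nat 0) 0 (vnil Nat) (vnil (Vec Nat 0)))))
  ~> refl (Vec (Vec Nat 0) 3) (vcons (Vec Nat 0) 2 (vnil Nat) (vcons (Vec Nat 0) 1 (vnil Nat) (vcons (Vec Nat 0) 0 (vnil Nat) (vnil (Vec Nat 0)))))
type:
  Eq (Vec (Vec Nat 0) 3) (vcons (Vec Nat 0) 2 (vnil Nat) (vcons (Vec Nat 0) 1 (vnil Nat) (vcons (Vec Nat 0) 0 (vnil Nat) (vnil (Vec Nat 0))))) (vcons (Vec Nat 0) 2 (vnil Nat) (vcons (Vec Nat 0) 1 (vnil Nat) (vcons (Vec Nat 0) 0 (vnil Nat) (vnil (Vec Nat 0)))))


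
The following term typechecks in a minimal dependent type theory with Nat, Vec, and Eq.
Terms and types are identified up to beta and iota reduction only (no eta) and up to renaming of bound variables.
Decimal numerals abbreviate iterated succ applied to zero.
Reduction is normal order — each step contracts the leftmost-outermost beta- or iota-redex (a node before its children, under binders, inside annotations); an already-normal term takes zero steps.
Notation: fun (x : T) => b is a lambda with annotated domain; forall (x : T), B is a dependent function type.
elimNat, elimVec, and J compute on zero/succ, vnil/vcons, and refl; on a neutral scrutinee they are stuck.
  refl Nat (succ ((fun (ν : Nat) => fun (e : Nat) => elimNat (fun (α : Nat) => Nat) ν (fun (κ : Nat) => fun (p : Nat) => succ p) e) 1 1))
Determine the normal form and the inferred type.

reduced normal form:
  refl Nat 3
type:
  Eq Nat 3 3
observation: 6 normal-order steps separate the term from its normal form.


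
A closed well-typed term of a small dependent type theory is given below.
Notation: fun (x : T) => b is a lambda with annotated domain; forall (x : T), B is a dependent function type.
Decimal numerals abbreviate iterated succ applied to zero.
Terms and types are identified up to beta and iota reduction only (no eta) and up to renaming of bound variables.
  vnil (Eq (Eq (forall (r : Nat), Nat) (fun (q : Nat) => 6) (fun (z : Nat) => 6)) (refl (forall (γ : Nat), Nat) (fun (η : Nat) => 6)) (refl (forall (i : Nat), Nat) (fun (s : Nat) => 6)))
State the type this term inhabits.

the term's type:
  Vec (Eq (Eq (forall (r : Nat), Nat) (fun (q : Nat) => 6) (fun (z : Nat) => 6)) (refl (forall (γ : Nat), Nat) (fun (η : Nat) => 6)) (refl (forall (i : Nat), Nat) (fun (s : Nat) => 6))) 0


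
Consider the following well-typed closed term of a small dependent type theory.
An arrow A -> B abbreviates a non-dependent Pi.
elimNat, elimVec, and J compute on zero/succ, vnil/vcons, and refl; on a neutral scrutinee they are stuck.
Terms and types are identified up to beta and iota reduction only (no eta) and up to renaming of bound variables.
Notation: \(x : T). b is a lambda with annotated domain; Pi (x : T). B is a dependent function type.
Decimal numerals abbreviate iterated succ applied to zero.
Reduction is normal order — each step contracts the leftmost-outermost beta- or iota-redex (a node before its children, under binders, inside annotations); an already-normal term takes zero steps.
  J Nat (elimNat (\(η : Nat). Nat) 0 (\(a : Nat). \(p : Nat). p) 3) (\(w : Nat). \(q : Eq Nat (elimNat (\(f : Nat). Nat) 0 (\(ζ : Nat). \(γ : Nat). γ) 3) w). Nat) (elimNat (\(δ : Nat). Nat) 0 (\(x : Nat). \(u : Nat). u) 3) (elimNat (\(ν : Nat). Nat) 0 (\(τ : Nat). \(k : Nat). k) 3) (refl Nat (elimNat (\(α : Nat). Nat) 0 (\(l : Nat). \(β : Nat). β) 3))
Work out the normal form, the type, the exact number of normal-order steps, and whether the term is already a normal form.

resulting normal form:
  0
inferred type:
  Nat
steps to reach normal form (normal order): 11
started in normal form: no
first contracted redex: a J iota-redex


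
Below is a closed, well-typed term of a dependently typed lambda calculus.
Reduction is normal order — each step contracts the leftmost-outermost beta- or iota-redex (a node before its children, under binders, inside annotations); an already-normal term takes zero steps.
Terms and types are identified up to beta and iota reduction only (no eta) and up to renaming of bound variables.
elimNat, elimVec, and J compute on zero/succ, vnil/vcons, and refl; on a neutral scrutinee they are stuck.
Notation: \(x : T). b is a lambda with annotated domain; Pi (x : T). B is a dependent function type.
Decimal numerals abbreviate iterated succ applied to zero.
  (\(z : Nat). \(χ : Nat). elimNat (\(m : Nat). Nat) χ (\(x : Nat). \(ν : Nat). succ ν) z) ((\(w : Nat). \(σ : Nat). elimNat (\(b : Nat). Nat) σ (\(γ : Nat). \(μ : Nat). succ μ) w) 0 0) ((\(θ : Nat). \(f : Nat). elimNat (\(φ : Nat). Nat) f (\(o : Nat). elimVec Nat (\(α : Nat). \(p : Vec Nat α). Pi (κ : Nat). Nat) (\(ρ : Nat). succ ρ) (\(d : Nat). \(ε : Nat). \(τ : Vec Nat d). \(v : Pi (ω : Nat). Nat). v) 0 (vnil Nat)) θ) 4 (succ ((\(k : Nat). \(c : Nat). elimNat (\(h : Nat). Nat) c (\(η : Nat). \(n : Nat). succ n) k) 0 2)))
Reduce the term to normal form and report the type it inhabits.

resulting normal form:
  7
the term's type:
  Nat


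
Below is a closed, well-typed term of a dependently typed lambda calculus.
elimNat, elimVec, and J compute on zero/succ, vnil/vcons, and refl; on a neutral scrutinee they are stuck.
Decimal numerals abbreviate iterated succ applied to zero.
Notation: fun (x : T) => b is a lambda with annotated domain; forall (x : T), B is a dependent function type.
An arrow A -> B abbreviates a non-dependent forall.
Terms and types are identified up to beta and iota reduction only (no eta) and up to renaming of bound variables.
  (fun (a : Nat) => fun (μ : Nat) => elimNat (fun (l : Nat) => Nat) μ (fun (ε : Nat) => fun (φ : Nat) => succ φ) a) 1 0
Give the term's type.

type:
  Nat


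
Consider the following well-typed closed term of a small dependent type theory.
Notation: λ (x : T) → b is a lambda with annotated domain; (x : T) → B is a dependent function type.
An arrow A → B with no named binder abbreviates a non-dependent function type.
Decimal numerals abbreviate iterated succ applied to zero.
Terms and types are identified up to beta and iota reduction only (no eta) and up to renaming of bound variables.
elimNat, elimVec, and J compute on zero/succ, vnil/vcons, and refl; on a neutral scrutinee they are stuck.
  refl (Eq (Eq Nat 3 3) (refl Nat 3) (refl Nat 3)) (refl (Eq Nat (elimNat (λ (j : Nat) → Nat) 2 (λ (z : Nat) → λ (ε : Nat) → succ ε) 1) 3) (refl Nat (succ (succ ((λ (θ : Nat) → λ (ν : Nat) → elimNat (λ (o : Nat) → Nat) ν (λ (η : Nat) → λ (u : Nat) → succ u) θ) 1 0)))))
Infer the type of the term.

inferred type:
  Eq (Eq (Eq Nat 3 3) (refl Nat 3) (refl Nat 3)) (refl (Eq Nat 3 3) (refl Nat 3)) (refl (Eq Nat 3 3) (refl Nat 3))


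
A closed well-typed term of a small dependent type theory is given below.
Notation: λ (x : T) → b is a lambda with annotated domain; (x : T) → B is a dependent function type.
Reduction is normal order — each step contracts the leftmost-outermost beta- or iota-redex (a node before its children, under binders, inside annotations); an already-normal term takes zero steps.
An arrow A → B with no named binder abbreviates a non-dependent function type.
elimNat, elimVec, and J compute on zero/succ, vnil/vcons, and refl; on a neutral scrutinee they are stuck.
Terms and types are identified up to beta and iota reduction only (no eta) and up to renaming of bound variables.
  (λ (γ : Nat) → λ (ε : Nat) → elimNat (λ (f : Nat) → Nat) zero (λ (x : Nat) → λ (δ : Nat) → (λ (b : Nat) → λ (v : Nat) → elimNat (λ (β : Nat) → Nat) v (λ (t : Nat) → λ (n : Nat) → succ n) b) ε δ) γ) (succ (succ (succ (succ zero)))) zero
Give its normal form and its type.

normal form:
  zero
type:
  Nat
observation: the leftmost-outermost redex is a beta-redex, and normalization takes 27 steps.
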